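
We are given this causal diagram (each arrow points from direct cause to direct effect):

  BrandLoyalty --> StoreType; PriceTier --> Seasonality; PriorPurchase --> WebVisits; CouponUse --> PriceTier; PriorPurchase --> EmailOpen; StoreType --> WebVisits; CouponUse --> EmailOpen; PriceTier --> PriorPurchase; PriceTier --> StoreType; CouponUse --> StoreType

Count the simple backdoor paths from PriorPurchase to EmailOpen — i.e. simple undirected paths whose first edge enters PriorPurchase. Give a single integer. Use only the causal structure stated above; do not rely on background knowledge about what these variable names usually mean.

A backdoor path from PriorPurchase to EmailOpen is any simple undirected path whose first edge points into PriorPurchase (i.e. leaves PriorPurchase via a parent).
Parents of PriorPurchase: {PriceTier}.
Enumerating:
  P1: PriorPurchase <- PriceTier <- CouponUse -> EmailOpen
  P2: PriorPurchase <- PriceTier -> StoreType <- CouponUse -> EmailOpen
That exhausts the simple backdoor paths. Count: 2.

2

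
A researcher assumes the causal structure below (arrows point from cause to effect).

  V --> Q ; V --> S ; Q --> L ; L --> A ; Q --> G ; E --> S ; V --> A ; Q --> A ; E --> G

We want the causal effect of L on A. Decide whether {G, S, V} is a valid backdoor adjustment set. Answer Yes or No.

Backdoor paths from L to A (paths whose first edge points into L):
  P1: L <- Q <- V -> A
  P2: L <- Q -> G <- E -> S <- V -> A
  P3: L <- Q -> A
Condition 1 (no descendant of L in the set): holds — descendants of L are {A}; none are in {G, S, V}.
Condition 2 (every backdoor path blocked by {G, S, V}):
  P1: blocked at fork node V ∈ conditioning set.
  P2: blocked at fork node V ∈ conditioning set.
  P3: open — no interior node is in the conditioning set.
{G, S, V} does not satisfy the backdoor criterion.

No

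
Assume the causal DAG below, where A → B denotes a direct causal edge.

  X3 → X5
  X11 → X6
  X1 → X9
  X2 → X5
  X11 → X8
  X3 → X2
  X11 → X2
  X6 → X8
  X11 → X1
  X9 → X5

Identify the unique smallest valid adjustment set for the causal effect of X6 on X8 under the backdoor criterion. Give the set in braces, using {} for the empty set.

{X11}

Variables eligible for adjustment (non-descendants of X6, excluding X6 and X8): {X1, X11, X2, X3, X5, X9}.
Backdoor paths from X6 to X8:
  P1: X6 <- X11 -> X8
The empty set is not sufficient: P1 (X6 <- X11 -> X8) has no collider blocking it and no conditioned non-collider, so it is open.
Try {X11}:
  P1: blocked at fork node X11 ∈ conditioning set.
{X11} contains no descendant of X6 and blocks every backdoor path.
No other singleton works — e.g. {X1} leaves P1 open — so {X11} is the unique smallest valid adjustment set.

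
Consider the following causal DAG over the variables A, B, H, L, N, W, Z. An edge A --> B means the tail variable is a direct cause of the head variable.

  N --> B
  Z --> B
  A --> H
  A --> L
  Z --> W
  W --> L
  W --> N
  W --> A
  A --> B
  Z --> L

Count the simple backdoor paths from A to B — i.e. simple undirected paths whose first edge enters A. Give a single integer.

A backdoor path from A to B is any simple undirected path whose first edge points into A (i.e. leaves A via a parent).
Parents of A: {W}.
Enumerating:
  P1: A <- W <- Z -> B
  P2: A <- W -> L <- Z -> B
  P3: A <- W -> N -> B
That exhausts the simple backdoor paths. Count: 3.

3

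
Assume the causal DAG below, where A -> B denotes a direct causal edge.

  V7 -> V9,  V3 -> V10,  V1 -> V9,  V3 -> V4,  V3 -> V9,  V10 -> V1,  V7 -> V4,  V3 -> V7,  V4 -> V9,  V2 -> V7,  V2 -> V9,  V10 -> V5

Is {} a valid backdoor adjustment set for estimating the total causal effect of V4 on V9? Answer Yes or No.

No

Backdoor paths from V4 to V9 (paths whose first edge points into V4):
  P1: V4 <- V3 -> V10 -> V1 -> V9
  P2: V4 <- V3 -> V7 <- V2 -> V9
  P3: V4 <- V3 -> V7 -> V9
  P4: V4 <- V3 -> V9
  P5: V4 <- V7 <- V3 -> V10 -> V1 -> V9
  P6: V4 <- V7 <- V3 -> V9
  P7: V4 <- V7 <- V2 -> V9
  P8: V4 <- V7 -> V9
Condition 1 (no descendant of V4 in the set): holds — descendants of V4 are {V9}; none are in {}.
Condition 2 (every backdoor path blocked by {}):
  P1: open — no interior node is in the conditioning set.
  P2: blocked at collider V7 (neither it nor any descendant is in the conditioning set).
  P3: open — no interior node is in the conditioning set.
  P4: open — no interior node is in the conditioning set.
  P5: open — no interior node is in the conditioning set.
  P6: open — no interior node is in the conditioning set.
  P7: open — no interior node is in the conditioning set.
  P8: open — no interior node is in the conditioning set.
{} does not satisfy the backdoor criterion.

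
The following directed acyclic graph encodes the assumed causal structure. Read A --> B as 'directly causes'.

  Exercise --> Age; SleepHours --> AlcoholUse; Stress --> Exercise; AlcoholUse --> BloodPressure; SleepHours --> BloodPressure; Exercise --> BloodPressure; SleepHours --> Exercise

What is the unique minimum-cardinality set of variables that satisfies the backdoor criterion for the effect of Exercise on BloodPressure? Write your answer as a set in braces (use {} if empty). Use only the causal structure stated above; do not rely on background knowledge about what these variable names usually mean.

Variables eligible for adjustment (non-descendants of Exercise, excluding Exercise and BloodPressure): {AlcoholUse, SleepHours, Stress}.
Backdoor paths from Exercise to BloodPressure:
  P1: Exercise <- SleepHours -> AlcoholUse -> BloodPressure
  P2: Exercise <- SleepHours -> BloodPressure
The empty set is not sufficient: P1 (Exercise <- SleepHours -> AlcoholUse -> BloodPressure) has no collider blocking it and no conditioned non-collider, so it is open.
Try {SleepHours}:
  P1: blocked at fork node SleepHours ∈ conditioning set.
  P2: blocked at fork node SleepHours ∈ conditioning set.
{SleepHours} contains no descendant of Exercise and blocks every backdoor path.
No other singleton works — e.g. {Stress} leaves P1 open — so {SleepHours} is the unique smallest valid adjustment set.

{SleepHours}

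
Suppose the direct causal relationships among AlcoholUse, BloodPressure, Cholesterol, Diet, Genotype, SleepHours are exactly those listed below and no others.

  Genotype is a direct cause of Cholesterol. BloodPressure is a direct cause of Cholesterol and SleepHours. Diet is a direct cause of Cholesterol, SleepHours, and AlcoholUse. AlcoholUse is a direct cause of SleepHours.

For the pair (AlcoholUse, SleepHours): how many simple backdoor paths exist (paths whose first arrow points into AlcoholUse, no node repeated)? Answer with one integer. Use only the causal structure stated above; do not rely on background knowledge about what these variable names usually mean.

A backdoor path from AlcoholUse to SleepHours is any simple undirected path whose first edge points into AlcoholUse (i.e. leaves AlcoholUse via a parent).
Parents of AlcoholUse: {Diet}.
Enumerating:
  P1: AlcoholUse <- Diet -> Cholesterol <- BloodPressure -> SleepHours
  P2: AlcoholUse <- Diet -> SleepHours
That exhausts the simple backdoor paths. Count: 2.

2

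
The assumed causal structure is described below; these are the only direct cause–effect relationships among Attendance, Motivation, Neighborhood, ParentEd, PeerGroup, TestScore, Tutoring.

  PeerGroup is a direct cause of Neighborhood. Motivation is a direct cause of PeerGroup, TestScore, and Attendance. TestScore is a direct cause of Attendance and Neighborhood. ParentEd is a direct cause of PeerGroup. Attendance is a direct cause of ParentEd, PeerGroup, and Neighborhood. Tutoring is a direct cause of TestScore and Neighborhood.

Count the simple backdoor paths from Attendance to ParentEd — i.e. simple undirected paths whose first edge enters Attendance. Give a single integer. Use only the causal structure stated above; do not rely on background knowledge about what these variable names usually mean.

A backdoor path from Attendance to ParentEd is any simple undirected path whose first edge points into Attendance (i.e. leaves Attendance via a parent).
Parents of Attendance: {Motivation, TestScore}.
Enumerating:
  P1: Attendance <- Motivation -> TestScore <- Tutoring -> Neighborhood <- PeerGroup <- ParentEd
  P2: Attendance <- Motivation -> TestScore -> Neighborhood <- PeerGroup <- ParentEd
  P3: Attendance <- Motivation -> PeerGroup <- ParentEd
  P4: Attendance <- TestScore <- Tutoring -> Neighborhood <- PeerGroup <- ParentEd
  P5: Attendance <- TestScore <- Motivation -> PeerGroup <- ParentEd
  P6: Attendance <- TestScore -> Neighborhood <- PeerGroup <- ParentEd
That exhausts the simple backdoor paths. Count: 6.

6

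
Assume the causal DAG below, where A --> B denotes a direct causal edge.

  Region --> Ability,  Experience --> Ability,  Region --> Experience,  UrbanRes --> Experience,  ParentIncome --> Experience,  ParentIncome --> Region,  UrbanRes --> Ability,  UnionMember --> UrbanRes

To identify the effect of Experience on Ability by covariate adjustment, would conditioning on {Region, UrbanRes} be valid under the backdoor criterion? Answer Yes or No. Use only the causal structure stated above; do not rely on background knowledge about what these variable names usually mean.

Backdoor paths from Experience to Ability (paths whose first edge points into Experience):
  P1: Experience <- ParentIncome -> Region -> Ability
  P2: Experience <- UrbanRes -> Ability
  P3: Experience <- Region -> Ability
Condition 1 (no descendant of Experience in the set): holds — descendants of Experience are {Ability}; none are in {Region, UrbanRes}.
Condition 2 (every backdoor path blocked by {Region, UrbanRes}):
  P1: blocked at chain node Region ∈ conditioning set.
  P2: blocked at fork node UrbanRes ∈ conditioning set.
  P3: blocked at fork node Region ∈ conditioning set.
{Region, UrbanRes} satisfies the backdoor criterion.

Yes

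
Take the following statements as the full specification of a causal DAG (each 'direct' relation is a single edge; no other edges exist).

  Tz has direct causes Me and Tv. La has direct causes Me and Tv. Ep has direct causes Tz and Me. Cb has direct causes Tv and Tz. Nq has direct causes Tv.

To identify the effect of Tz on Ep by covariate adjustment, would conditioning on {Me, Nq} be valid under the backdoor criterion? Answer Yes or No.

Backdoor paths from Tz to Ep (paths whose first edge points into Tz):
  P1: Tz <- Me -> Ep
  P2: Tz <- Tv -> La <- Me -> Ep
Condition 1 (no descendant of Tz in the set): holds — descendants of Tz are {Cb, Ep}; none are in {Me, Nq}.
Condition 2 (every backdoor path blocked by {Me, Nq}):
  P1: blocked at fork node Me ∈ conditioning set.
  P2: blocked at collider La (neither it nor any descendant is in the conditioning set).
{Me, Nq} satisfies the backdoor criterion.

Yes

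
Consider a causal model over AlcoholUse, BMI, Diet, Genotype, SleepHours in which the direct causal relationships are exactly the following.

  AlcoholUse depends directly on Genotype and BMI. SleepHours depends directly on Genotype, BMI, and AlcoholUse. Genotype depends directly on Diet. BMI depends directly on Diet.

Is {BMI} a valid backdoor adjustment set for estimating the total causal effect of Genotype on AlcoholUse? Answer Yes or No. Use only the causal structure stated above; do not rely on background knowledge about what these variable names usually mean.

Backdoor paths from Genotype to AlcoholUse (paths whose first edge points into Genotype):
  P1: Genotype <- Diet -> BMI -> AlcoholUse
  P2: Genotype <- Diet -> BMI -> SleepHours <- AlcoholUse
Condition 1 (no descendant of Genotype in the set): holds — descendants of Genotype are {AlcoholUse, SleepHours}; none are in {BMI}.
Condition 2 (every backdoor path blocked by {BMI}):
  P1: blocked at chain node BMI ∈ conditioning set.
  P2: blocked at chain node BMI ∈ conditioning set.
{BMI} satisfies the backdoor criterion.

Yes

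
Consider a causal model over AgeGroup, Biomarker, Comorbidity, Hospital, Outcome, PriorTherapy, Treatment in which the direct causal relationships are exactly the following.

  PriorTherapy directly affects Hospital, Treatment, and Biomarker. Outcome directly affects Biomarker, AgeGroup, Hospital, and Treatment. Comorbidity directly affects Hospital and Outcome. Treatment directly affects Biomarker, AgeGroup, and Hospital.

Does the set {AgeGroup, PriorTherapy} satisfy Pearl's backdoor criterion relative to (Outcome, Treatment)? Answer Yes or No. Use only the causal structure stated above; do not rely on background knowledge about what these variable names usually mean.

No

Backdoor paths from Outcome to Treatment (paths whose first edge points into Outcome):
  P1: Outcome <- Comorbidity -> Hospital <- PriorTherapy -> Treatment
  P2: Outcome <- Comorbidity -> Hospital <- PriorTherapy -> Biomarker <- Treatment
  P3: Outcome <- Comorbidity -> Hospital <- Treatment
Condition 1 (no descendant of Outcome in the set): FAILS — AgeGroup is a descendant of Outcome.
Condition 2 (every backdoor path blocked by {AgeGroup, PriorTherapy}):
  P1: blocked at collider Hospital (neither it nor any descendant is in the conditioning set).
  P2: blocked at collider Hospital (neither it nor any descendant is in the conditioning set).
  P3: blocked at collider Hospital (neither it nor any descendant is in the conditioning set).
{AgeGroup, PriorTherapy} does not satisfy the backdoor criterion.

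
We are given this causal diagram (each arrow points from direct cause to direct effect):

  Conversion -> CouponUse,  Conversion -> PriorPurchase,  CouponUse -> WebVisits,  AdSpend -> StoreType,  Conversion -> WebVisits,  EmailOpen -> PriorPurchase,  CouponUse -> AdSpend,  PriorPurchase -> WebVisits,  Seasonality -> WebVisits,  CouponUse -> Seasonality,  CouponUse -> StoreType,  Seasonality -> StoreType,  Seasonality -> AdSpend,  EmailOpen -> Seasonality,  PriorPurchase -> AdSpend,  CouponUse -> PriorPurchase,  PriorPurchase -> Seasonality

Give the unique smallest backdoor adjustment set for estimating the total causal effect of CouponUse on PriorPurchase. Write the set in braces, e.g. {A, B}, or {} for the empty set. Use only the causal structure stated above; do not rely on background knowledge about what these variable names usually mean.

{Conversion}

Variables eligible for adjustment (non-descendants of CouponUse, excluding CouponUse and PriorPurchase): {Conversion, EmailOpen}.
Backdoor paths from CouponUse to PriorPurchase:
  P1: CouponUse <- Conversion -> PriorPurchase
  P2: CouponUse <- Conversion -> WebVisits <- PriorPurchase
  P3: CouponUse <- Conversion -> WebVisits <- Seasonality <- EmailOpen -> PriorPurchase
  P4: CouponUse <- Conversion -> WebVisits <- Seasonality <- PriorPurchase
  P5: CouponUse <- Conversion -> WebVisits <- Seasonality -> AdSpend <- PriorPurchase
  P6: CouponUse <- Conversion -> WebVisits <- Seasonality -> StoreType <- AdSpend <- PriorPurchase
The empty set is not sufficient: P1 (CouponUse <- Conversion -> PriorPurchase) has no collider blocking it and no conditioned non-collider, so it is open.
Try {Conversion}:
  P1: blocked at fork node Conversion ∈ conditioning set.
  P2: blocked at fork node Conversion ∈ conditioning set.
  P3: blocked at fork node Conversion ∈ conditioning set.
  P4: blocked at fork node Conversion ∈ conditioning set.
  P5: blocked at fork node Conversion ∈ conditioning set.
  P6: blocked at fork node Conversion ∈ conditioning set.
{Conversion} contains no descendant of CouponUse and blocks every backdoor path.
No other singleton works — e.g. {EmailOpen} leaves P1 open — so {Conversion} is the unique smallest valid adjustment set.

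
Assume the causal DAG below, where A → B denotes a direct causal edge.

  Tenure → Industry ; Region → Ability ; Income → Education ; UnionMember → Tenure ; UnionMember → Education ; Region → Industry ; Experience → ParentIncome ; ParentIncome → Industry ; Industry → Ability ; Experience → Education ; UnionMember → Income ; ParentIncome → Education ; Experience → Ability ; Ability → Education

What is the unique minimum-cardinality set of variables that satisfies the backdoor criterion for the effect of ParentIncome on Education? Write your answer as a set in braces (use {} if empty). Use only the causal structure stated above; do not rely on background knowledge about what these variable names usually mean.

Variables eligible for adjustment (non-descendants of ParentIncome, excluding ParentIncome and Education): {Experience, Income, Region, Tenure, UnionMember}.
Backdoor paths from ParentIncome to Education:
  P1: ParentIncome <- Experience -> Ability <- Region -> Industry <- Tenure <- UnionMember -> Income -> Education
  P2: ParentIncome <- Experience -> Ability <- Region -> Industry <- Tenure <- UnionMember -> Education
  P3: ParentIncome <- Experience -> Ability <- Industry <- Tenure <- UnionMember -> Income -> Education
  P4: ParentIncome <- Experience -> Ability <- Industry <- Tenure <- UnionMember -> Education
  P5: ParentIncome <- Experience -> Ability -> Education
  P6: ParentIncome <- Experience -> Education
The empty set is not sufficient: P5 (ParentIncome <- Experience -> Ability -> Education) has no collider blocking it and no conditioned non-collider, so it is open.
Try {Experience}:
  P1: blocked at fork node Experience ∈ conditioning set.
  P2: blocked at fork node Experience ∈ conditioning set.
  P3: blocked at fork node Experience ∈ conditioning set.
  P4: blocked at fork node Experience ∈ conditioning set.
  P5: blocked at fork node Experience ∈ conditioning set.
  P6: blocked at fork node Experience ∈ conditioning set.
{Experience} contains no descendant of ParentIncome and blocks every backdoor path.
No other singleton works — e.g. {UnionMember} leaves P5 open — so {Experience} is the unique smallest valid adjustment set.

{Experience}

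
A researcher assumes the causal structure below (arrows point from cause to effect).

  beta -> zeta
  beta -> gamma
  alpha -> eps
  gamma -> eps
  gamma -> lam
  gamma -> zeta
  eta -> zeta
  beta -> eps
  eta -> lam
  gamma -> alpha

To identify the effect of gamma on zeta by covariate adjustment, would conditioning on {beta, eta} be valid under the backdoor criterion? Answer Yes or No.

Backdoor paths from gamma to zeta (paths whose first edge points into gamma):
  P1: gamma <- beta -> zeta
Condition 1 (no descendant of gamma in the set): holds — descendants of gamma are {alpha, eps, lam, zeta}; none are in {beta, eta}.
Condition 2 (every backdoor path blocked by {beta, eta}):
  P1: blocked at fork node beta ∈ conditioning set.
{beta, eta} satisfies the backdoor criterion.

Yes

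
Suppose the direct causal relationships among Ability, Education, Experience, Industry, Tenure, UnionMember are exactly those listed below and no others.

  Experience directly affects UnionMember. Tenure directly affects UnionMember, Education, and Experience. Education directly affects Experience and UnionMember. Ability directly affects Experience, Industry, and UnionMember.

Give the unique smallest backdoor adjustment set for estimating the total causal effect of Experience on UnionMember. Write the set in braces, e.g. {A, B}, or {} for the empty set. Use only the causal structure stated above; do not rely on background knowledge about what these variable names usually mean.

Variables eligible for adjustment (non-descendants of Experience, excluding Experience and UnionMember): {Ability, Education, Industry, Tenure}.
Backdoor paths from Experience to UnionMember:
  P1: Experience <- Tenure -> Education -> UnionMember
  P2: Experience <- Tenure -> UnionMember
  P3: Experience <- Ability -> UnionMember
  P4: Experience <- Education <- Tenure -> UnionMember
  P5: Experience <- Education -> UnionMember
The empty set is not sufficient: P1 (Experience <- Tenure -> Education -> UnionMember) has no collider blocking it and no conditioned non-collider, so it is open.
Try {Ability, Education, Tenure}:
  P1: blocked at fork node Tenure ∈ conditioning set.
  P2: blocked at fork node Tenure ∈ conditioning set.
  P3: blocked at fork node Ability ∈ conditioning set.
  P4: blocked at chain node Education ∈ conditioning set.
  P5: blocked at fork node Education ∈ conditioning set.
{Ability, Education, Tenure} contains no descendant of Experience and blocks every backdoor path.
Every element of {Ability, Education, Tenure} is needed (dropping Ability leaves P3 open; dropping Education leaves P5 open; dropping Tenure leaves P2 open), so no proper subset is valid.
Among all size-3 subsets of the eligible variables, only {Ability, Education, Tenure} blocks every backdoor path, so it is the unique smallest valid adjustment set.

{Ability, Education, Tenure}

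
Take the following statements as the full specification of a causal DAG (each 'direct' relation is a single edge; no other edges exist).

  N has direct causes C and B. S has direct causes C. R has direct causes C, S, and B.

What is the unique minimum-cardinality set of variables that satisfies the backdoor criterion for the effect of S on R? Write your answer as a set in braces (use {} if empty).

{C}

Variables eligible for adjustment (non-descendants of S, excluding S and R): {B, C, N}.
Backdoor paths from S to R:
  P1: S <- C -> R
  P2: S <- C -> N <- B -> R
The empty set is not sufficient: P1 (S <- C -> R) has no collider blocking it and no conditioned non-collider, so it is open.
Try {C}:
  P1: blocked at fork node C ∈ conditioning set.
  P2: blocked at fork node C ∈ conditioning set.
{C} contains no descendant of S and blocks every backdoor path.
No other singleton works — e.g. {B} leaves P1 open — so {C} is the unique smallest valid adjustment set.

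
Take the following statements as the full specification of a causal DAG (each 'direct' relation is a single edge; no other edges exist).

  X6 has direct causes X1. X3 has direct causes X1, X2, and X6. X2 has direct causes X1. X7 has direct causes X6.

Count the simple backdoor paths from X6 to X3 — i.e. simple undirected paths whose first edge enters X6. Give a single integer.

2

A backdoor path from X6 to X3 is any simple undirected path whose first edge points into X6 (i.e. leaves X6 via a parent).
Parents of X6: {X1}.
Enumerating:
  P1: X6 <- X1 -> X2 -> X3
  P2: X6 <- X1 -> X3
That exhausts the simple backdoor paths. Count: 2.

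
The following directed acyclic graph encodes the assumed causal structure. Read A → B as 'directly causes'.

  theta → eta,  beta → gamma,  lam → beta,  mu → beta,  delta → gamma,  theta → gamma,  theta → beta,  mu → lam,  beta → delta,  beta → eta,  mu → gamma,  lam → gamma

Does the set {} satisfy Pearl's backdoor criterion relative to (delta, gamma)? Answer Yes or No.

Backdoor paths from delta to gamma (paths whose first edge points into delta):
  P1: delta <- beta <- mu -> lam -> gamma
  P2: delta <- beta <- mu -> gamma
  P3: delta <- beta <- lam <- mu -> gamma
  P4: delta <- beta <- lam -> gamma
  P5: delta <- beta <- theta -> gamma
  P6: delta <- beta -> gamma
  P7: delta <- beta -> eta <- theta -> gamma
Condition 1 (no descendant of delta in the set): holds — descendants of delta are {gamma}; none are in {}.
Condition 2 (every backdoor path blocked by {}):
  P1: open — no interior node is in the conditioning set.
  P2: open — no interior node is in the conditioning set.
  P3: open — no interior node is in the conditioning set.
  P4: open — no interior node is in the conditioning set.
  P5: open — no interior node is in the conditioning set.
  P6: open — no interior node is in the conditioning set.
  P7: blocked at collider eta (neither it nor any descendant is in the conditioning set).
{} does not satisfy the backdoor criterion.

No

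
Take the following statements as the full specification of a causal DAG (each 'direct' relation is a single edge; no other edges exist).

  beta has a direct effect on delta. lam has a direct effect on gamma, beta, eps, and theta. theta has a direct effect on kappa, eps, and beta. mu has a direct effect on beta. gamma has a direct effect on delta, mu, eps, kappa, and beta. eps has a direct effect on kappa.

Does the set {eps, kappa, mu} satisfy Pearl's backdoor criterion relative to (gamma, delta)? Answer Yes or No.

Backdoor paths from gamma to delta (paths whose first edge points into gamma):
  P1: gamma <- lam -> theta -> beta -> delta
  P2: gamma <- lam -> eps <- theta -> beta -> delta
  P3: gamma <- lam -> eps -> kappa <- theta -> beta -> delta
  P4: gamma <- lam -> beta -> delta
Condition 1 (no descendant of gamma in the set): FAILS — eps, kappa, and mu are descendants of gamma.
Condition 2 (every backdoor path blocked by {eps, kappa, mu}):
  P1: open — no interior node is in the conditioning set.
  P2: open — collider(s) eps are conditioned on (or have a conditioned descendant) and no non-collider on the path is in the set.
  P3: blocked at chain node eps ∈ conditioning set.
  P4: open — no interior node is in the conditioning set.
{eps, kappa, mu} does not satisfy the backdoor criterion.

No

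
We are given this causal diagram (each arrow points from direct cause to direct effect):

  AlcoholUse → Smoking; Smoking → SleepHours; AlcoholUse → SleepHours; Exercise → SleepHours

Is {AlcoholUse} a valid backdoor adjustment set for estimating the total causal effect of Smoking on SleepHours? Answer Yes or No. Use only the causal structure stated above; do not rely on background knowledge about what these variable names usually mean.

Backdoor paths from Smoking to SleepHours (paths whose first edge points into Smoking):
  P1: Smoking <- AlcoholUse -> SleepHours
Condition 1 (no descendant of Smoking in the set): holds — descendants of Smoking are {SleepHours}; none are in {AlcoholUse}.
Condition 2 (every backdoor path blocked by {AlcoholUse}):
  P1: blocked at fork node AlcoholUse ∈ conditioning set.
{AlcoholUse} satisfies the backdoor criterion.

Yes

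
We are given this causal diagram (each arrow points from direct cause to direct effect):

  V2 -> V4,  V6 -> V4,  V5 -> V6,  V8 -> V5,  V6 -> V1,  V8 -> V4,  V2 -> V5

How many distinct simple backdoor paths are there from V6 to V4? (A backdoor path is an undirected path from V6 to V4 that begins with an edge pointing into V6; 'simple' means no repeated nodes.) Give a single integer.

2

A backdoor path from V6 to V4 is any simple undirected path whose first edge points into V6 (i.e. leaves V6 via a parent).
Parents of V6: {V5}.
Enumerating:
  P1: V6 <- V5 <- V2 -> V4
  P2: V6 <- V5 <- V8 -> V4
That exhausts the simple backdoor paths. Count: 2.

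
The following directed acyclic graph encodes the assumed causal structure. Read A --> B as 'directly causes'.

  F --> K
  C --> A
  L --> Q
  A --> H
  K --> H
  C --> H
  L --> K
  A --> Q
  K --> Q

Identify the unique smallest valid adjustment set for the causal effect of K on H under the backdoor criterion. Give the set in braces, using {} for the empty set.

Variables eligible for adjustment (non-descendants of K, excluding K and H): {A, C, F, L}.
Backdoor paths from K to H:
  P1: K <- L -> Q <- A <- C -> H
  P2: K <- L -> Q <- A -> H
Each backdoor path contains an unconditioned collider, so every path is already blocked with the empty conditioning set:
  P1: blocked at collider Q (neither it nor any descendant is in the conditioning set).
  P2: blocked at collider Q (neither it nor any descendant is in the conditioning set).
The empty set is therefore the unique smallest valid set.

{}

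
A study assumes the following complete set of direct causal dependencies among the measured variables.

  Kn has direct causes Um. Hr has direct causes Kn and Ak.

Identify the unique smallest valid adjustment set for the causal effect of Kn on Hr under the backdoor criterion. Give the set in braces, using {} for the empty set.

{}

Variables eligible for adjustment (non-descendants of Kn, excluding Kn and Hr): {Ak, Um}.
Backdoor paths from Kn to Hr:
  (none)
With no backdoor paths the empty set already satisfies the criterion, and it is trivially minimal.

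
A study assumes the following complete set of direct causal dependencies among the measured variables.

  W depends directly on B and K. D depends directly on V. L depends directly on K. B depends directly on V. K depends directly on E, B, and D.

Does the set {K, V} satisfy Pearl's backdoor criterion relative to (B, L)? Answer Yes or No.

No

Backdoor paths from B to L (paths whose first edge points into B):
  P1: B <- V -> D -> K -> L
Condition 1 (no descendant of B in the set): FAILS — K is a descendant of B.
Condition 2 (every backdoor path blocked by {K, V}):
  P1: blocked at fork node V ∈ conditioning set.
{K, V} does not satisfy the backdoor criterion.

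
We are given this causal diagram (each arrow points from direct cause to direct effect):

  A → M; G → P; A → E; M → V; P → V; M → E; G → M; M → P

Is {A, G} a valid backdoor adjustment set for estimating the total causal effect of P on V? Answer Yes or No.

Backdoor paths from P to V (paths whose first edge points into P):
  P1: P <- G -> M -> V
  P2: P <- M -> V
Condition 1 (no descendant of P in the set): holds — descendants of P are {V}; none are in {A, G}.
Condition 2 (every backdoor path blocked by {A, G}):
  P1: blocked at fork node G ∈ conditioning set.
  P2: open — no interior node is in the conditioning set.
{A, G} does not satisfy the backdoor criterion.

No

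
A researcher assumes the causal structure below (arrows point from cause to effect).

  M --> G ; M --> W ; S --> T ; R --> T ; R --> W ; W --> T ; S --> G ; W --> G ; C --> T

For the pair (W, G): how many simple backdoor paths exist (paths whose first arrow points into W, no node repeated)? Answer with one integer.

A backdoor path from W to G is any simple undirected path whose first edge points into W (i.e. leaves W via a parent).
Parents of W: {M, R}.
Enumerating:
  P1: W <- M -> G
  P2: W <- R -> T <- S -> G
That exhausts the simple backdoor paths. Count: 2.

2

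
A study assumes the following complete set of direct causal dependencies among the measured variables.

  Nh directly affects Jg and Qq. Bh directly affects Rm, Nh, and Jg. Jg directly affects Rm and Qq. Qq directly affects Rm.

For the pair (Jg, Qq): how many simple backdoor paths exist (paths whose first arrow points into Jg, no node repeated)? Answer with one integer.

A backdoor path from Jg to Qq is any simple undirected path whose first edge points into Jg (i.e. leaves Jg via a parent).
Parents of Jg: {Bh, Nh}.
Enumerating:
  P1: Jg <- Bh -> Nh -> Qq
  P2: Jg <- Bh -> Rm <- Qq
  P3: Jg <- Nh <- Bh -> Rm <- Qq
  P4: Jg <- Nh -> Qq
That exhausts the simple backdoor paths. Count: 4.

4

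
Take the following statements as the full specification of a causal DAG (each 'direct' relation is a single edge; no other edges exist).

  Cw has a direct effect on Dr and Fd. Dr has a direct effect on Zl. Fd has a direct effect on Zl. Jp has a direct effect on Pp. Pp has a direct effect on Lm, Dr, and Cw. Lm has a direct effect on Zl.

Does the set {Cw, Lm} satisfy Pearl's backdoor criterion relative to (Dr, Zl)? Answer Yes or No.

Backdoor paths from Dr to Zl (paths whose first edge points into Dr):
  P1: Dr <- Pp -> Cw -> Fd -> Zl
  P2: Dr <- Pp -> Lm -> Zl
  P3: Dr <- Cw <- Pp -> Lm -> Zl
  P4: Dr <- Cw -> Fd -> Zl
Condition 1 (no descendant of Dr in the set): holds — descendants of Dr are {Zl}; none are in {Cw, Lm}.
Condition 2 (every backdoor path blocked by {Cw, Lm}):
  P1: blocked at chain node Cw ∈ conditioning set.
  P2: blocked at chain node Lm ∈ conditioning set.
  P3: blocked at chain node Cw ∈ conditioning set.
  P4: blocked at fork node Cw ∈ conditioning set.
{Cw, Lm} satisfies the backdoor criterion.

Yes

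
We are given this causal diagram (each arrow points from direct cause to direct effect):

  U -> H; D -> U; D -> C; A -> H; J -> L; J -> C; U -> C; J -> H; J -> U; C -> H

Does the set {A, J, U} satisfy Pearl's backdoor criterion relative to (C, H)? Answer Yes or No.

Yes

Backdoor paths from C to H (paths whose first edge points into C):
  P1: C <- D -> U <- J -> H
  P2: C <- D -> U -> H
  P3: C <- J -> U -> H
  P4: C <- J -> H
  P5: C <- U <- J -> H
  P6: C <- U -> H
Condition 1 (no descendant of C in the set): holds — descendants of C are {H}; none are in {A, J, U}.
Condition 2 (every backdoor path blocked by {A, J, U}):
  P1: blocked at fork node J ∈ conditioning set.
  P2: blocked at chain node U ∈ conditioning set.
  P3: blocked at fork node J ∈ conditioning set.
  P4: blocked at fork node J ∈ conditioning set.
  P5: blocked at chain node U ∈ conditioning set.
  P6: blocked at fork node U ∈ conditioning set.
{A, J, U} satisfies the backdoor criterion.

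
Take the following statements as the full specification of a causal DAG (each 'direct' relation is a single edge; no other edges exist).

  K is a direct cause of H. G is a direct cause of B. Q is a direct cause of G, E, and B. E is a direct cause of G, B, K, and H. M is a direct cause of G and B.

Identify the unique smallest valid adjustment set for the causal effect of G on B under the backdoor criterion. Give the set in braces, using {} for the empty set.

{E, M, Q}

Variables eligible for adjustment (non-descendants of G, excluding G and B): {E, H, K, M, Q}.
Backdoor paths from G to B:
  P1: G <- M -> B
  P2: G <- Q -> E -> B
  P3: G <- Q -> B
  P4: G <- E <- Q -> B
  P5: G <- E -> B
The empty set is not sufficient: P1 (G <- M -> B) has no collider blocking it and no conditioned non-collider, so it is open.
Try {E, M, Q}:
  P1: blocked at fork node M ∈ conditioning set.
  P2: blocked at fork node Q ∈ conditioning set.
  P3: blocked at fork node Q ∈ conditioning set.
  P4: blocked at chain node E ∈ conditioning set.
  P5: blocked at fork node E ∈ conditioning set.
{E, M, Q} contains no descendant of G and blocks every backdoor path.
Every element of {E, M, Q} is needed (dropping E leaves P5 open; dropping M leaves P1 open; dropping Q leaves P3 open), so no proper subset is valid.
Among all size-3 subsets of the eligible variables, only {E, M, Q} blocks every backdoor path, so it is the unique smallest valid adjustment set.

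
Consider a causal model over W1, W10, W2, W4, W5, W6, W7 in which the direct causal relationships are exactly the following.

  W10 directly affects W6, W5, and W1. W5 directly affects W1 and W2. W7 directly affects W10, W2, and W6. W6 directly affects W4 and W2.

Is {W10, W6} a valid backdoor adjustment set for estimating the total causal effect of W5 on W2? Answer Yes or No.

Yes

Backdoor paths from W5 to W2 (paths whose first edge points into W5):
  P1: W5 <- W10 <- W7 -> W6 -> W2
  P2: W5 <- W10 <- W7 -> W2
  P3: W5 <- W10 -> W6 <- W7 -> W2
  P4: W5 <- W10 -> W6 -> W2
Condition 1 (no descendant of W5 in the set): holds — descendants of W5 are {W1, W2}; none are in {W10, W6}.
Condition 2 (every backdoor path blocked by {W10, W6}):
  P1: blocked at chain node W10 ∈ conditioning set.
  P2: blocked at chain node W10 ∈ conditioning set.
  P3: blocked at fork node W10 ∈ conditioning set.
  P4: blocked at fork node W10 ∈ conditioning set.
{W10, W6} satisfies the backdoor criterion.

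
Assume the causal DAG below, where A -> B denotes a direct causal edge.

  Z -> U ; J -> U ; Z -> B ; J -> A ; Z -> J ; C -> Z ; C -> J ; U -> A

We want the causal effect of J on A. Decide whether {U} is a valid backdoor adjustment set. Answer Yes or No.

Backdoor paths from J to A (paths whose first edge points into J):
  P1: J <- C -> Z -> U -> A
  P2: J <- Z -> U -> A
Condition 1 (no descendant of J in the set): FAILS — U is a descendant of J.
Condition 2 (every backdoor path blocked by {U}):
  P1: blocked at chain node U ∈ conditioning set.
  P2: blocked at chain node U ∈ conditioning set.
{U} does not satisfy the backdoor criterion.

No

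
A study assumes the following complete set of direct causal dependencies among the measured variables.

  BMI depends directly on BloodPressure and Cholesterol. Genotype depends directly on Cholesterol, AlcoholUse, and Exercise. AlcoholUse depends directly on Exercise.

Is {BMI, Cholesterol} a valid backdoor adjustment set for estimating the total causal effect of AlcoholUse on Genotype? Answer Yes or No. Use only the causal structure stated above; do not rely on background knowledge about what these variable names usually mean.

Backdoor paths from AlcoholUse to Genotype (paths whose first edge points into AlcoholUse):
  P1: AlcoholUse <- Exercise -> Genotype
Condition 1 (no descendant of AlcoholUse in the set): holds — descendants of AlcoholUse are {Genotype}; none are in {BMI, Cholesterol}.
Condition 2 (every backdoor path blocked by {BMI, Cholesterol}):
  P1: open — no interior node is in the conditioning set.
{BMI, Cholesterol} does not satisfy the backdoor criterion.

No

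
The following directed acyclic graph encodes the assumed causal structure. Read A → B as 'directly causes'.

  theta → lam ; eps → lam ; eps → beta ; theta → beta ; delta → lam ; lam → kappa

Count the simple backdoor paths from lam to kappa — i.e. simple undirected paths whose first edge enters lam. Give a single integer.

A backdoor path from lam to kappa is any simple undirected path whose first edge points into lam (i.e. leaves lam via a parent).
Parents of lam: {delta, eps, theta}.
No simple path from any parent of lam reaches kappa without revisiting lam, so there are no backdoor paths.

0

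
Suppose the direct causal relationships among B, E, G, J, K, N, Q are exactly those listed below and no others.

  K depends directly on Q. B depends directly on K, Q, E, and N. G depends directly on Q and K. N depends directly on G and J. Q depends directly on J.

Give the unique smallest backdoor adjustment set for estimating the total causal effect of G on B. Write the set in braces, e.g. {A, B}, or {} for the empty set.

{K, Q}

Variables eligible for adjustment (non-descendants of G, excluding G and B): {E, J, K, Q}.
Backdoor paths from G to B:
  P1: G <- Q <- J -> N -> B
  P2: G <- Q -> K -> B
  P3: G <- Q -> B
  P4: G <- K <- Q <- J -> N -> B
  P5: G <- K <- Q -> B
  P6: G <- K -> B
The empty set is not sufficient: P1 (G <- Q <- J -> N -> B) has no collider blocking it and no conditioned non-collider, so it is open.
Try {K, Q}:
  P1: blocked at chain node Q ∈ conditioning set.
  P2: blocked at fork node Q ∈ conditioning set.
  P3: blocked at fork node Q ∈ conditioning set.
  P4: blocked at chain node K ∈ conditioning set.
  P5: blocked at chain node K ∈ conditioning set.
  P6: blocked at fork node K ∈ conditioning set.
{K, Q} contains no descendant of G and blocks every backdoor path.
Every element of {K, Q} is needed (dropping K leaves P6 open; dropping Q leaves P1 open), so no proper subset is valid.
Among all size-2 subsets of the eligible variables, only {K, Q} blocks every backdoor path, so it is the unique smallest valid adjustment set.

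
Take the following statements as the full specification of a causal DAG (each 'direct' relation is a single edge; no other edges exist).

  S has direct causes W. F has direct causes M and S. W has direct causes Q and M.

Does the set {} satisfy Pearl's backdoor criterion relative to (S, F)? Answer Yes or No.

Backdoor paths from S to F (paths whose first edge points into S):
  P1: S <- W <- M -> F
Condition 1 (no descendant of S in the set): holds — descendants of S are {F}; none are in {}.
Condition 2 (every backdoor path blocked by {}):
  P1: open — no interior node is in the conditioning set.
{} does not satisfy the backdoor criterion.

No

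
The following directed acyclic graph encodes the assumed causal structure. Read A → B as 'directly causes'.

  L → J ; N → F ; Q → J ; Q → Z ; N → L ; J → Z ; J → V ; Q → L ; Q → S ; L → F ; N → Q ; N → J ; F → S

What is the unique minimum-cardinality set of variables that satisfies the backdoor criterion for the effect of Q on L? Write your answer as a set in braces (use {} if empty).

Variables eligible for adjustment (non-descendants of Q, excluding Q and L): {N}.
Backdoor paths from Q to L:
  P1: Q <- N -> L
  P2: Q <- N -> J <- L
  P3: Q <- N -> F <- L
The empty set is not sufficient: P1 (Q <- N -> L) has no collider blocking it and no conditioned non-collider, so it is open.
Try {N}:
  P1: blocked at fork node N ∈ conditioning set.
  P2: blocked at fork node N ∈ conditioning set.
  P3: blocked at fork node N ∈ conditioning set.
{N} contains no descendant of Q and blocks every backdoor path.
{N} is the unique smallest valid adjustment set.

{N}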